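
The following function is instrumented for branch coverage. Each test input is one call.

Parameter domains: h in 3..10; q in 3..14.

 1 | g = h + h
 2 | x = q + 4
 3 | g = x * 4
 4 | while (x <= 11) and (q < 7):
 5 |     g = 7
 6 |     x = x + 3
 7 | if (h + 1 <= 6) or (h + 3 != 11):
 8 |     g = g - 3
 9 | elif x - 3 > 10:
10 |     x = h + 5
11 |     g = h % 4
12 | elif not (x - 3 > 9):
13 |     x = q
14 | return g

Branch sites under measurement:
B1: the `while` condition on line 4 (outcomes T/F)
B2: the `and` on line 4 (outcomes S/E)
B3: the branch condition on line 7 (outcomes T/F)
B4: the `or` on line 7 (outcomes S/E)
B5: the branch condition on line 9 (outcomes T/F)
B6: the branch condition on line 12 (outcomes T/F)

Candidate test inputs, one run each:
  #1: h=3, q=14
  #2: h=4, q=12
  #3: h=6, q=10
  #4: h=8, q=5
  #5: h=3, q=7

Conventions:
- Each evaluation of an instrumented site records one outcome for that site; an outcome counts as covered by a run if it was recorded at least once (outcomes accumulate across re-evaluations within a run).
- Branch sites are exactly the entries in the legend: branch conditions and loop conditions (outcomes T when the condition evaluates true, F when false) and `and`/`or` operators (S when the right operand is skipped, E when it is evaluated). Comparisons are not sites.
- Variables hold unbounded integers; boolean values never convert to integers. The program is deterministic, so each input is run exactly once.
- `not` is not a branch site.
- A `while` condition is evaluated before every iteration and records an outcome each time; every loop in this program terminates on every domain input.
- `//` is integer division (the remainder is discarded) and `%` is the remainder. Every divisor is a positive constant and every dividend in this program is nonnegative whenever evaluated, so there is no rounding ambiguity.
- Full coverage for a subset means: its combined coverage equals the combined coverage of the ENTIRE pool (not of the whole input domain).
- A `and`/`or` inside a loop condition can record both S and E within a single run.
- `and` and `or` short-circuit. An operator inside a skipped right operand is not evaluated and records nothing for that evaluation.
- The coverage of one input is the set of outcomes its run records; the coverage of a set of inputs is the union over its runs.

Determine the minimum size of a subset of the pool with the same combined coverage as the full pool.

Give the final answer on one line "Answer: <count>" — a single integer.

input #1, h=3, q=14: outcomes B1=F, B2=S, B3=T, B4=S
input #2, h=4, q=12: outcomes B1=F, B2=S, B3=T, B4=S
input #3, h=6, q=10: outcomes B1=F, B2=S, B3=T, B4=E
input #4, h=8, q=5: outcomes B1=T, B1=F, B2=S, B2=E, B3=F, B4=E, B5=F, B6=T
input #5, h=3, q=7: outcomes B1=F, B2=E, B3=T, B4=S
the full pool covers 10 outcomes: B1=T, B1=F, B2=S, B2=E, B3=T, B3=F, B4=S, B4=E, B5=F, B6=T
every size-1 subset falls short of the 10 outcomes (best: 8/10)
at size 2, {1, 4} reaches all 10 outcomes; every lexicographically earlier size-2 subset fails

Answer: 2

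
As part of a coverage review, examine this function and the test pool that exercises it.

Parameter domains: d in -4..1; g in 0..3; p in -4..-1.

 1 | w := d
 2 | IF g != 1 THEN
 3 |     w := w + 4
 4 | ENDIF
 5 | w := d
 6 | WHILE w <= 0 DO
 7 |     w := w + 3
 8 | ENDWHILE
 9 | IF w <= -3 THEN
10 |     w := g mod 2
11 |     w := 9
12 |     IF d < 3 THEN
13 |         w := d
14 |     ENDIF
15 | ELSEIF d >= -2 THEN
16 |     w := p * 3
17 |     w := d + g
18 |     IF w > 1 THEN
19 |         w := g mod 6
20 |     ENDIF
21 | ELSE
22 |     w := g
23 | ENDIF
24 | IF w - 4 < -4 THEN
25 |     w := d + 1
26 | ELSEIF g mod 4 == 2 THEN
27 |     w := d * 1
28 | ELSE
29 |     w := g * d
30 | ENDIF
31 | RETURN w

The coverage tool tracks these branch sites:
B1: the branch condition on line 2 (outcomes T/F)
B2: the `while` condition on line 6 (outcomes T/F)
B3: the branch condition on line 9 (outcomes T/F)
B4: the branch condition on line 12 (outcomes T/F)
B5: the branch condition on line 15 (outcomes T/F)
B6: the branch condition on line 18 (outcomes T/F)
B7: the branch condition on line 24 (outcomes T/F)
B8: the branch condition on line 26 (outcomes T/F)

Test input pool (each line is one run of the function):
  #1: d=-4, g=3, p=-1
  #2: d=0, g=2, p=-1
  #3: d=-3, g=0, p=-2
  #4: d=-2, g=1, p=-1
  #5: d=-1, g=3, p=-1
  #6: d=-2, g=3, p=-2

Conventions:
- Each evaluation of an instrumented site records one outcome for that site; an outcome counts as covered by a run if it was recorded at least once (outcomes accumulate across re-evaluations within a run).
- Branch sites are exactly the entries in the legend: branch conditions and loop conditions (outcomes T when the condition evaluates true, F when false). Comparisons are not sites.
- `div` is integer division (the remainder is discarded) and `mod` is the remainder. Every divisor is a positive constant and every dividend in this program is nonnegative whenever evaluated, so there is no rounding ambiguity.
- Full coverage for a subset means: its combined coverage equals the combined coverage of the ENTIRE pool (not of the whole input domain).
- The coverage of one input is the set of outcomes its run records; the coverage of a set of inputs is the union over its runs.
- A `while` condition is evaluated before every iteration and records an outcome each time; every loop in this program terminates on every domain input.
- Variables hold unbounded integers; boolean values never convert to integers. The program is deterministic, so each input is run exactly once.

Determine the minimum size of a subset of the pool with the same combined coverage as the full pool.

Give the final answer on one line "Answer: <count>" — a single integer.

input #1 (d=-4, g=3, p=-1): events B1->T, B2->T, B2->T, B2->F, B3->F, B5->F, B7->F, B8->F; covers B1=T, B2=T, B2=F, B3=F, B5=F, B7=F, B8=F
input #2 (d=0, g=2, p=-1): events B1->T, B2->T, B2->F, B3->F, B5->T, B6->T, B7->F, B8->T; covers B1=T, B2=T, B2=F, B3=F, B5=T, B6=T, B7=F, B8=T
input #3 (d=-3, g=0, p=-2): events B1->T, B2->T, B2->T, B2->F, B3->F, B5->F, B7->F, B8->F; covers B1=T, B2=T, B2=F, B3=F, B5=F, B7=F, B8=F
input #4 (d=-2, g=1, p=-1): events B1->F, B2->T, B2->F, B3->F, B5->T, B6->F, B7->T; covers B1=F, B2=T, B2=F, B3=F, B5=T, B6=F, B7=T
input #5 (d=-1, g=3, p=-1): events B1->T, B2->T, B2->F, B3->F, B5->T, B6->T, B7->F, B8->F; covers B1=T, B2=T, B2=F, B3=F, B5=T, B6=T, B7=F, B8=F
input #6 (d=-2, g=3, p=-2): events B1->T, B2->T, B2->F, B3->F, B5->T, B6->F, B7->F, B8->F; covers B1=T, B2=T, B2=F, B3=F, B5=T, B6=F, B7=F, B8=F
pool-wide coverage (13 outcomes): B1=T, B1=F, B2=T, B2=F, B3=F, B5=T, B5=F, B6=T, B6=F, B7=T, B7=F, B8=T, B8=F
size 1 is not enough: best union over all size-1 subsets is 8/13
size 2 is not enough: best union over all size-2 subsets is 11/13
at size 3, {1, 2, 4} reaches all 13 outcomes; every lexicographically earlier size-3 subset fails

Answer: 3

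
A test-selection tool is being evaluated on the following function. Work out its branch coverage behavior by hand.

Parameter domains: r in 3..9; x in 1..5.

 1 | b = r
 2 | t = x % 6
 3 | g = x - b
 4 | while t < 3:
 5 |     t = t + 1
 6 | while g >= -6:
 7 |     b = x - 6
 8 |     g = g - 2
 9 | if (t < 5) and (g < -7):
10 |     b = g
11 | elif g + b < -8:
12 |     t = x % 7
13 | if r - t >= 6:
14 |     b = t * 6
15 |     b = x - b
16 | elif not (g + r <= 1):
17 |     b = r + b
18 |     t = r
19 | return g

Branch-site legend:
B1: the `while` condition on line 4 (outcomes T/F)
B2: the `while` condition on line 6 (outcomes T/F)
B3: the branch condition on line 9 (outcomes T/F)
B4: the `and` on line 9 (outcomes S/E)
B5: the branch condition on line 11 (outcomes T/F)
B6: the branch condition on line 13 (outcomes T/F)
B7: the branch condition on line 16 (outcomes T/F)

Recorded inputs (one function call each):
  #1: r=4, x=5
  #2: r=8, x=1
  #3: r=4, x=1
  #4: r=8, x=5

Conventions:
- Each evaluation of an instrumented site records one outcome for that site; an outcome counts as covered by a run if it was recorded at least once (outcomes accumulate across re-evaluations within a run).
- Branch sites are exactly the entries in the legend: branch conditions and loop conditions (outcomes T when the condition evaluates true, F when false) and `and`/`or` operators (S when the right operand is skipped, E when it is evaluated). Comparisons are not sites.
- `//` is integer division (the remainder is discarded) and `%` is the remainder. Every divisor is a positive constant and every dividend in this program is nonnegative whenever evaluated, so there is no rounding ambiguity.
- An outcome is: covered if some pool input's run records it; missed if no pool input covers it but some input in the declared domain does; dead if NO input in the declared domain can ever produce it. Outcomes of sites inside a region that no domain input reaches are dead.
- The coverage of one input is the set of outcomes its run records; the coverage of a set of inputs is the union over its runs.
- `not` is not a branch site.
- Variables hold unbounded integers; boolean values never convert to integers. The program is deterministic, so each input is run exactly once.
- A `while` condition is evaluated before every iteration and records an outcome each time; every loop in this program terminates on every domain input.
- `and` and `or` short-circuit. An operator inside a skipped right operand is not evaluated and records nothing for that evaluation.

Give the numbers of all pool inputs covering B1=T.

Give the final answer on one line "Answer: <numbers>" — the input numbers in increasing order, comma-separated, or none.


input #1 (r=4, x=5): does not record B1=T
input #2 (r=8, x=1): records B1=T
input #3 (r=4, x=1): records B1=T
input #4 (r=8, x=5): does not record B1=T
Answer: 2, 3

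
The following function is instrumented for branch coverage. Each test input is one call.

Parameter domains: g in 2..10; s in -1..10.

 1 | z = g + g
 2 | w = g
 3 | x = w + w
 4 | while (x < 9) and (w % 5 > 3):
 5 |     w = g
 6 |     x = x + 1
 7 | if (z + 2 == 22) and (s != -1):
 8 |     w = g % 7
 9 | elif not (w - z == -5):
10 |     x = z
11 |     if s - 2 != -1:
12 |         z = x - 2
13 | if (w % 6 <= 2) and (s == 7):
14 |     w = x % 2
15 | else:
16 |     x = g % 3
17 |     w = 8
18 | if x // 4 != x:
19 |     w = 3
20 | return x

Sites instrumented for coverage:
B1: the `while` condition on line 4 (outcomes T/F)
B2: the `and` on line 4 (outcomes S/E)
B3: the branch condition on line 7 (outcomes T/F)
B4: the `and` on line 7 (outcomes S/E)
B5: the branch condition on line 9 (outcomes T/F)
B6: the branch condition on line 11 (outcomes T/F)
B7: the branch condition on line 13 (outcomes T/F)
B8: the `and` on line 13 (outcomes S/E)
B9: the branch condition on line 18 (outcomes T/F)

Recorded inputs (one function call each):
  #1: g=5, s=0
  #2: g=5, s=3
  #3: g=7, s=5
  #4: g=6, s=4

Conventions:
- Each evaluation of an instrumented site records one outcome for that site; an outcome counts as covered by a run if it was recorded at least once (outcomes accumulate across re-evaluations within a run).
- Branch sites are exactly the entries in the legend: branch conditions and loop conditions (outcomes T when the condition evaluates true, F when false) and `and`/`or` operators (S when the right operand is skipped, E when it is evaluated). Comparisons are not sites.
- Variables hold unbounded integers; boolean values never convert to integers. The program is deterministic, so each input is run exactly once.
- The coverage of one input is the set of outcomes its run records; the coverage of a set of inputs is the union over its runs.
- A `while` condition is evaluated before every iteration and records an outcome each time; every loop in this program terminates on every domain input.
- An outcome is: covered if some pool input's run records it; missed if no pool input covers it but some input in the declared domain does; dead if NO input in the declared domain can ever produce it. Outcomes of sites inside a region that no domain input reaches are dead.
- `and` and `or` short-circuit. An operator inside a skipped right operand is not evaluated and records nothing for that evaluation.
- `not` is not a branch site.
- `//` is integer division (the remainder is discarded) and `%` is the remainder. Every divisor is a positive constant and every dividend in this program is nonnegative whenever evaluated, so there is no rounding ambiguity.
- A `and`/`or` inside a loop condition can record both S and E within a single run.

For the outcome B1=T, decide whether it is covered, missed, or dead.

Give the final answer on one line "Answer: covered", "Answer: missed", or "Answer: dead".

no pool input records B1=T
but domain input (g=4, s=-1) does record it -> reachable, so missed

Answer: missed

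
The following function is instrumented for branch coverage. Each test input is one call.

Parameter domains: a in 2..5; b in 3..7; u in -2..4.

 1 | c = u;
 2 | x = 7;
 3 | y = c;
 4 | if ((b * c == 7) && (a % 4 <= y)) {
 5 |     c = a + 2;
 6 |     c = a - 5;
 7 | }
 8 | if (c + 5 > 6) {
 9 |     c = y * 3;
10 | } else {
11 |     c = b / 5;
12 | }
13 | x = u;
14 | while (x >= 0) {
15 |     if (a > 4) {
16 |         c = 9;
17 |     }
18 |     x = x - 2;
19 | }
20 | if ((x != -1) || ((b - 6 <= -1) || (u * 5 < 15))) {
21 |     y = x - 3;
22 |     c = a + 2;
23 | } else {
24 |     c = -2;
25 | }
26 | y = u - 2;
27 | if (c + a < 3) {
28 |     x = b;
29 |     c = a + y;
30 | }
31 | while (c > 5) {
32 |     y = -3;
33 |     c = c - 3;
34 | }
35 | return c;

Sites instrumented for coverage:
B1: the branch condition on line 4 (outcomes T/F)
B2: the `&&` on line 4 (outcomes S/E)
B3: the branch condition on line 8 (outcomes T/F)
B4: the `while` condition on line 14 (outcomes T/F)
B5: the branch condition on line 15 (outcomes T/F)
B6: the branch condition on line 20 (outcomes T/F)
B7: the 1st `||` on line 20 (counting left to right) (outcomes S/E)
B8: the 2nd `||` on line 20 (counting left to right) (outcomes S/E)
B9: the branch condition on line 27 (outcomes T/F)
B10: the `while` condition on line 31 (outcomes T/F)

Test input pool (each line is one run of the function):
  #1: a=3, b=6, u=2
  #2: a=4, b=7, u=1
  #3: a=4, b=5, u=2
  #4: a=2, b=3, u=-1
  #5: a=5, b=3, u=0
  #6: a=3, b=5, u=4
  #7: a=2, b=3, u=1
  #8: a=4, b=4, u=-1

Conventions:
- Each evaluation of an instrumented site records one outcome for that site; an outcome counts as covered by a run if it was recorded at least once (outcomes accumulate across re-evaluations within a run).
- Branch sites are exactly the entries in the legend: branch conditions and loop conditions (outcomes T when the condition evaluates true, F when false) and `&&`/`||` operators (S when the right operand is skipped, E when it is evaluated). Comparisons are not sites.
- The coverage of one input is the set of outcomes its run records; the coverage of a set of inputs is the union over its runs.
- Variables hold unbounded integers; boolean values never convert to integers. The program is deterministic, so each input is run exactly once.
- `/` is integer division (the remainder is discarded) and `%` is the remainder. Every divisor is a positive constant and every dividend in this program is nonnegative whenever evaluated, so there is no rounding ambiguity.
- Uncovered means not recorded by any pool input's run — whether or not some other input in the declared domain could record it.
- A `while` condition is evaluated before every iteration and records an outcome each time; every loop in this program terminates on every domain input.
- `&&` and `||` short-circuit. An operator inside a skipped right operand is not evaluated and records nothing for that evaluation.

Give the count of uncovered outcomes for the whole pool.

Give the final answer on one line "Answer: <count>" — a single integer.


input #1 (a=3, b=6, u=2): covers B1=F, B2=S, B3=T, B4=T, B4=F, B5=F, B6=T, B7=S, B9=F, B10=F
input #2 (a=4, b=7, u=1): covers B1=T, B2=E, B3=F, B4=T, B4=F, B5=F, B6=T, B7=E, B8=E, B9=F, B10=T, B10=F
input #3 (a=4, b=5, u=2): covers B1=F, B2=S, B3=T, B4=T, B4=F, B5=F, B6=T, B7=S, B9=F, B10=T, B10=F
input #4 (a=2, b=3, u=-1): covers B1=F, B2=S, B3=F, B4=F, B6=T, B7=E, B8=S, B9=F, B10=F
input #5 (a=5, b=3, u=0): covers B1=F, B2=S, B3=F, B4=T, B4=F, B5=T, B6=T, B7=S, B9=F, B10=T, B10=F
input #6 (a=3, b=5, u=4): covers B1=F, B2=S, B3=T, B4=T, B4=F, B5=F, B6=T, B7=S, B9=F, B10=F
input #7 (a=2, b=3, u=1): covers B1=F, B2=S, B3=F, B4=T, B4=F, B5=F, B6=T, B7=E, B8=S, B9=F, B10=F
input #8 (a=4, b=4, u=-1): covers B1=F, B2=S, B3=F, B4=F, B6=T, B7=E, B8=S, B9=F, B10=T, B10=F
union over the pool: B1=T, B1=F, B2=S, B2=E, B3=T, B3=F, B4=T, B4=F, B5=T, B5=F, B6=T, B7=S, B7=E, B8=S, B8=E, B9=F, B10=T, B10=F
uncovered (2 of 20): B6=F, B9=T
Answer: 2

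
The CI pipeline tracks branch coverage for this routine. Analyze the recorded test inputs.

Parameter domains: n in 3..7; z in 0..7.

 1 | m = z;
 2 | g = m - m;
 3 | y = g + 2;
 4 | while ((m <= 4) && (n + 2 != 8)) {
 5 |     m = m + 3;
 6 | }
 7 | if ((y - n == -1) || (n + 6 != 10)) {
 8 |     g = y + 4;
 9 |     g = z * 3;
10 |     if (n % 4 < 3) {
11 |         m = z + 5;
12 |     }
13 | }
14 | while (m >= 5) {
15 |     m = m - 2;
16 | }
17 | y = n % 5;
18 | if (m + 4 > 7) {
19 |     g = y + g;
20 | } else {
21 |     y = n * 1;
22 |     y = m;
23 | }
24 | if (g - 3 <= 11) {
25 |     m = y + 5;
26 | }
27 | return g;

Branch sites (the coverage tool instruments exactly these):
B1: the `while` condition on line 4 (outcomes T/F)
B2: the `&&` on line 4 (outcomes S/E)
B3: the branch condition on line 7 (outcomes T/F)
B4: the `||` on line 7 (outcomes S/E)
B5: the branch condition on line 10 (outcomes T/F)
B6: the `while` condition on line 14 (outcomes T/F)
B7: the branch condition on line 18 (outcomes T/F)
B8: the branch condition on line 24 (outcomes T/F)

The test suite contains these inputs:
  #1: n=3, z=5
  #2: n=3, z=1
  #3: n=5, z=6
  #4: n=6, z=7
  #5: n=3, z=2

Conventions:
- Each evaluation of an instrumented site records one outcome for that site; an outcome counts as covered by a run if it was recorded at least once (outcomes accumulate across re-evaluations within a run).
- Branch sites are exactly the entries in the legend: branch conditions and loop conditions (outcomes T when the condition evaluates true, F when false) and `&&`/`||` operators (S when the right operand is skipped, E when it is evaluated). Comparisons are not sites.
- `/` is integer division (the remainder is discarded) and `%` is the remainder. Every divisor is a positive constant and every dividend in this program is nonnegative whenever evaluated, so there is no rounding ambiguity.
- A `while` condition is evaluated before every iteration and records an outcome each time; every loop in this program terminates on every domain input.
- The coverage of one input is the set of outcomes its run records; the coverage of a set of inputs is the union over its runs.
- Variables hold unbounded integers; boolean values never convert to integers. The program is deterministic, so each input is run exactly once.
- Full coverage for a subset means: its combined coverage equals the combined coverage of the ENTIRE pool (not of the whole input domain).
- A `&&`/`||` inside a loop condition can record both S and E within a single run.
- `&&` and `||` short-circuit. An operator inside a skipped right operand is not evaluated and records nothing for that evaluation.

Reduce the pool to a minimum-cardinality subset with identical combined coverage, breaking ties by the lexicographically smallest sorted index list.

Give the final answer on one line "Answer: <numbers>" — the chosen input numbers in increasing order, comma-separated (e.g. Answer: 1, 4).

test 1 (n=3, z=5) hits B1=F, B2=S, B3=T, B4=S, B5=F, B6=T, B6=F, B7=F, B8=F
test 2 (n=3, z=1) hits B1=T, B1=F, B2=S, B2=E, B3=T, B4=S, B5=F, B6=T, B6=F, B7=F, B8=T
test 3 (n=5, z=6) hits B1=F, B2=S, B3=T, B4=E, B5=T, B6=T, B6=F, B7=F, B8=F
test 4 (n=6, z=7) hits B1=F, B2=S, B3=T, B4=E, B5=T, B6=T, B6=F, B7=T, B8=F
test 5 (n=3, z=2) hits B1=T, B1=F, B2=S, B2=E, B3=T, B4=S, B5=F, B6=T, B6=F, B7=F, B8=T
together the pool reaches 15 outcomes: B1=T, B1=F, B2=S, B2=E, B3=T, B4=S, B4=E, B5=T, B5=F, B6=T, B6=F, B7=T, B7=F, B8=T, B8=F
size 1 is not enough: best union over all size-1 subsets is 11/15
the canonical winner is {2, 4}: size 2, full 15-outcome coverage, earliest index list among size-2 covers

Answer: 2, 4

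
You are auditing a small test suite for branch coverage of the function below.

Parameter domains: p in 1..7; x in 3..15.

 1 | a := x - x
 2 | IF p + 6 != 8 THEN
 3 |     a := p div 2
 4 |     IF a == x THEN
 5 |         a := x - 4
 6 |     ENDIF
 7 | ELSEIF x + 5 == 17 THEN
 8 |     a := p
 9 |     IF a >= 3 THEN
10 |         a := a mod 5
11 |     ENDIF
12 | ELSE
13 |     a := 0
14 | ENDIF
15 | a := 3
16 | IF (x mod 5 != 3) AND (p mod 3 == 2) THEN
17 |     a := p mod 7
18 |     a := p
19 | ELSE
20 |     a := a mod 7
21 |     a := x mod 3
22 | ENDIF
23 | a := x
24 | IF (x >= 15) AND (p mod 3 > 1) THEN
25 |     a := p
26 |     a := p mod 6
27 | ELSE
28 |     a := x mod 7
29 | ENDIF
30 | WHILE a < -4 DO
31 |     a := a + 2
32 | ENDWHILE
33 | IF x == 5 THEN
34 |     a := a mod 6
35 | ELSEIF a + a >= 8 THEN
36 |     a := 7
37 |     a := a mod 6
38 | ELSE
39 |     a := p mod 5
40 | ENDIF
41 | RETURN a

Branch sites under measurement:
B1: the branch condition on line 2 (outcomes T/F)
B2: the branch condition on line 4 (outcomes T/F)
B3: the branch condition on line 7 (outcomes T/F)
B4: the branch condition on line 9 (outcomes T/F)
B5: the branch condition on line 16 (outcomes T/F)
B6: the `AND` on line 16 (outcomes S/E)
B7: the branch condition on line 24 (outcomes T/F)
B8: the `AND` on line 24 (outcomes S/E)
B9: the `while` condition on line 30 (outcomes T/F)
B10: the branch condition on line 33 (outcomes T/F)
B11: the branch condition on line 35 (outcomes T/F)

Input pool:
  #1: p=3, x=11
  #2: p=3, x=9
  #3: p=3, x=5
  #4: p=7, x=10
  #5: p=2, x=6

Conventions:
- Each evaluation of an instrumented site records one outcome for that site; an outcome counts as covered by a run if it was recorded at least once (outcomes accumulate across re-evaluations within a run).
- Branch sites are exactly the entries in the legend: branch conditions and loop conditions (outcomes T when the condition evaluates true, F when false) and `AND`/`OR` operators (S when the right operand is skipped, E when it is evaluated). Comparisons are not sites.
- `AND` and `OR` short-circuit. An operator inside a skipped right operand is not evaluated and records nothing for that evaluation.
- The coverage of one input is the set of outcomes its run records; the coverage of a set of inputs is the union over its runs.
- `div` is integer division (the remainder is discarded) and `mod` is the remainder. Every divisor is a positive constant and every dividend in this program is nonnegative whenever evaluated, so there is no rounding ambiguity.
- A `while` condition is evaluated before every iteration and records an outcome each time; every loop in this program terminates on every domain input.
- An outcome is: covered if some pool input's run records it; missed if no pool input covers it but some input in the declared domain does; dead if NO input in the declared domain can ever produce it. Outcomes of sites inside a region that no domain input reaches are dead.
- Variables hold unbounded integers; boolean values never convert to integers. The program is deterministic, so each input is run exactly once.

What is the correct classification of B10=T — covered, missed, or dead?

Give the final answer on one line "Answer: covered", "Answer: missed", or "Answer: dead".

B10=T is recorded by pool input(s) 3 -> covered

Answer: covered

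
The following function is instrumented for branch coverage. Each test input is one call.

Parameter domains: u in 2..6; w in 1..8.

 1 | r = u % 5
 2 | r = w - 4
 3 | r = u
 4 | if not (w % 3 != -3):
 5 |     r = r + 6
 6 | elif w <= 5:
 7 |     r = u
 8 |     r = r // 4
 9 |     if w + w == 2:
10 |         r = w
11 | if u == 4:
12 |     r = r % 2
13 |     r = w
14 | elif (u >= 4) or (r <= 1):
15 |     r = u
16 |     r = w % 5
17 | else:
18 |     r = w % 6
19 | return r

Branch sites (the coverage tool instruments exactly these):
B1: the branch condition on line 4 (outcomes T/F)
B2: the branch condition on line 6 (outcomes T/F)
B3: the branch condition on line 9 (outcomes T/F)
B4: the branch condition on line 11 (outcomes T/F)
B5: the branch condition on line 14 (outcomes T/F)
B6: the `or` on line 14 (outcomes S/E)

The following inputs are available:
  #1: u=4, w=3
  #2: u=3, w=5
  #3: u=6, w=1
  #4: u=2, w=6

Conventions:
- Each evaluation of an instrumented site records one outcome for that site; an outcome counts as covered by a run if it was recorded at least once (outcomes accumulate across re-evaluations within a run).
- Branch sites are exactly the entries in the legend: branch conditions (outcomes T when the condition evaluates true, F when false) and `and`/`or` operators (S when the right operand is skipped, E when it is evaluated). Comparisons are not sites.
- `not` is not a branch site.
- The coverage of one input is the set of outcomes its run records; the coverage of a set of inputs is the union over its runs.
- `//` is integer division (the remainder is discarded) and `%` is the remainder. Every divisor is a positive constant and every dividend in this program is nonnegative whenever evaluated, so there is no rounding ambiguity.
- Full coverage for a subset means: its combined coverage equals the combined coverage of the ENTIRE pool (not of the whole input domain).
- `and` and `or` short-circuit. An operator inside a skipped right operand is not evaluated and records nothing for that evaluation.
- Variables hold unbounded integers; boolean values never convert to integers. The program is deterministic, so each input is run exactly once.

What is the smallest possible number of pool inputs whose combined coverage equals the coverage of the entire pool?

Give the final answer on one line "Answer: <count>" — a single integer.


input #1, u=4, w=3: events B1->F, B2->T, B3->F, B4->T; outcomes B1=F, B2=T, B3=F, B4=T
input #2, u=3, w=5: events B1->F, B2->T, B3->F, B4->F, B6->E, B5->T; outcomes B1=F, B2=T, B3=F, B4=F, B5=T, B6=E
input #3, u=6, w=1: events B1->F, B2->T, B3->T, B4->F, B6->S, B5->T; outcomes B1=F, B2=T, B3=T, B4=F, B5=T, B6=S
input #4, u=2, w=6: events B1->F, B2->F, B4->F, B6->E, B5->F; outcomes B1=F, B2=F, B4=F, B5=F, B6=E
pool-wide coverage (11 outcomes): B1=F, B2=T, B2=F, B3=T, B3=F, B4=T, B4=F, B5=T, B5=F, B6=S, B6=E
size 1 is not enough: best union over all size-1 subsets is 6/11
size 2 is not enough: best union over all size-2 subsets is 9/11
at size 3, {1, 3, 4} reaches all 11 outcomes; every lexicographically earlier size-3 subset fails
Answer: 3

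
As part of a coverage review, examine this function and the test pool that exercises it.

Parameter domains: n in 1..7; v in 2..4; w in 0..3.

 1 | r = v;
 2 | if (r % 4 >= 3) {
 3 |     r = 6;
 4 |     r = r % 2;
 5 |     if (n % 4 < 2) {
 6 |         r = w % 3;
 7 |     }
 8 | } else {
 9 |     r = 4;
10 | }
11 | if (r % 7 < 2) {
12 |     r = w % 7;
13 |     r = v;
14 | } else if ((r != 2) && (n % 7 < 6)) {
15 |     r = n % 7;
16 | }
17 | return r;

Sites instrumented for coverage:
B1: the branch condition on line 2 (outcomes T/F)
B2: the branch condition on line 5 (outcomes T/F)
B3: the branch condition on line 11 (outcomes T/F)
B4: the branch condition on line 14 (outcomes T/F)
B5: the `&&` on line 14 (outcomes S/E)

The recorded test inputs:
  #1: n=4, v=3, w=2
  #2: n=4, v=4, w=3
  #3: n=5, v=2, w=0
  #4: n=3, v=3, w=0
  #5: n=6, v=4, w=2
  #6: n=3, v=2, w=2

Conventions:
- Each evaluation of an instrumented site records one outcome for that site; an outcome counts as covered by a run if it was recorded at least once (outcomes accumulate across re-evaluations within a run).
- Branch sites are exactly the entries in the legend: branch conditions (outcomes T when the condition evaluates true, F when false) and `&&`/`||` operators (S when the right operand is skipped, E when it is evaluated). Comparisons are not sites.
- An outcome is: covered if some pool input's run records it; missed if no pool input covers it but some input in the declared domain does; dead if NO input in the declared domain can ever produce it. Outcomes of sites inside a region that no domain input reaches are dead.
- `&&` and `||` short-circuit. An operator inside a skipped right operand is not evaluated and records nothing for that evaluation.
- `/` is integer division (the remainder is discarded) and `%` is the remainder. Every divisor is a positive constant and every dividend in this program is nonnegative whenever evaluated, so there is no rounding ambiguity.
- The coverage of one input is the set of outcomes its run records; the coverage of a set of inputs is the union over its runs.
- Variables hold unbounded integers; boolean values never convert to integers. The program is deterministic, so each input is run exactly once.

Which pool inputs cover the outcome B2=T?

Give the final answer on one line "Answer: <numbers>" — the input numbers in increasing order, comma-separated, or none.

input #1 (n=4, v=3, w=2): records B2=T
input #2 (n=4, v=4, w=3): does not record B2=T
input #3 (n=5, v=2, w=0): does not record B2=T
input #4 (n=3, v=3, w=0): does not record B2=T
input #5 (n=6, v=4, w=2): does not record B2=T
input #6 (n=3, v=2, w=2): does not record B2=T

Answer: 1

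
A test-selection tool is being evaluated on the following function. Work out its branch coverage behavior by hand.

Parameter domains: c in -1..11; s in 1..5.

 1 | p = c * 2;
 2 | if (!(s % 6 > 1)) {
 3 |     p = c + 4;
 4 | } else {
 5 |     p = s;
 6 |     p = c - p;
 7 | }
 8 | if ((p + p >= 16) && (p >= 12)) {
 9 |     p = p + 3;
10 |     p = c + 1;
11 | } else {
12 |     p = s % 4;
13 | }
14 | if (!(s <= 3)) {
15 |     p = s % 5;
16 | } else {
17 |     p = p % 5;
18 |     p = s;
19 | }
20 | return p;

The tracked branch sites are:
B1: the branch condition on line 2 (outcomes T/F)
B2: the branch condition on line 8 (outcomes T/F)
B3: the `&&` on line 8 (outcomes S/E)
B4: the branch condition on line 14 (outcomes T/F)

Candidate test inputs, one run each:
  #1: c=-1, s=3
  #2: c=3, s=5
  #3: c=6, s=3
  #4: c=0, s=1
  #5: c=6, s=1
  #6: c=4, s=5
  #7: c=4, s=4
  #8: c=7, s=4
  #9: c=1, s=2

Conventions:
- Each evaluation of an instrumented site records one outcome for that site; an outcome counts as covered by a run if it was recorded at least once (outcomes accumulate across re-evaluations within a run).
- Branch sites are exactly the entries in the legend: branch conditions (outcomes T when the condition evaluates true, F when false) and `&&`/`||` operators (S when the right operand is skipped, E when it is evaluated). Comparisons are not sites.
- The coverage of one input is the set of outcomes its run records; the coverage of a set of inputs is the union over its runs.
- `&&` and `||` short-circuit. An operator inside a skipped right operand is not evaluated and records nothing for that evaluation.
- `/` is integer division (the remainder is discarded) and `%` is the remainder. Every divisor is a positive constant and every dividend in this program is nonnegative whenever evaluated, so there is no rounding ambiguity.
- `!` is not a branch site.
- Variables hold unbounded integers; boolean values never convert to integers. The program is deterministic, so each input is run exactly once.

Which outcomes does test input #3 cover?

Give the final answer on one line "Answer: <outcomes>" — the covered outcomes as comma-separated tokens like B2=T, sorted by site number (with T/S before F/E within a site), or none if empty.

Event log for input #3 (c=6, s=3):
  B1->F, B3->S, B2->F, B4->F
distinct outcomes covered: B1=F, B2=F, B3=S, B4=F

Answer: B1=F, B2=F, B3=S, B4=F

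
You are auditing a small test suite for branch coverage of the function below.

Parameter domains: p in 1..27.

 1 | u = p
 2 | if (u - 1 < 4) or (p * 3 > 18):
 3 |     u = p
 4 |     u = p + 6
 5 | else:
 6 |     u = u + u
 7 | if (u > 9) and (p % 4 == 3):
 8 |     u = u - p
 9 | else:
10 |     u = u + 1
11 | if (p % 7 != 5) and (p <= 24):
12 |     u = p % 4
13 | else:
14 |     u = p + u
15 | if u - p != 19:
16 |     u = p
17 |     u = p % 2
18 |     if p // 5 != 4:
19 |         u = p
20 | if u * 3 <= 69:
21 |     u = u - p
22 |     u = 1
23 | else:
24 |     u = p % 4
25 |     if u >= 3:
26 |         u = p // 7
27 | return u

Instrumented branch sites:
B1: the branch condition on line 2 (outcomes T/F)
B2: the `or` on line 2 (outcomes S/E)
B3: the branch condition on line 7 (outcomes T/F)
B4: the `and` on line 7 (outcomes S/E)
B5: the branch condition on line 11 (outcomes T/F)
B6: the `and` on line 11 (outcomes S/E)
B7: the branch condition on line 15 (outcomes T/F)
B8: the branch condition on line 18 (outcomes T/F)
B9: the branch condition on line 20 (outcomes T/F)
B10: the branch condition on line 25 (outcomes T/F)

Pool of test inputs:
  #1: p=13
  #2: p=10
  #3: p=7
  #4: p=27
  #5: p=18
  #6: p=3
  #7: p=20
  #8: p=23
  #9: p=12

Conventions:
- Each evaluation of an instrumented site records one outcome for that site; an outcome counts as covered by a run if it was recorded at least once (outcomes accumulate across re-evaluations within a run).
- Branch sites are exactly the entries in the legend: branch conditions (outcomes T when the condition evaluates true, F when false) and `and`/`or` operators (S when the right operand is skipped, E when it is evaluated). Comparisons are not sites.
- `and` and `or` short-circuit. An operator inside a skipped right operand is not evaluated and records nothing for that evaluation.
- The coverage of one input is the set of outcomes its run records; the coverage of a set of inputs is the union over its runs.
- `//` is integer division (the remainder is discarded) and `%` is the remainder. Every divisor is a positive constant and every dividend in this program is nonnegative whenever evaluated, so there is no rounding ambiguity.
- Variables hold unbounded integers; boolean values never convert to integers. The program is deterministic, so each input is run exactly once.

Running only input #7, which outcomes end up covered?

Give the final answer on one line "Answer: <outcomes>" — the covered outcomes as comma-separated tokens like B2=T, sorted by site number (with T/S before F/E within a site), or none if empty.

Event log for input #7 (p=20):
  B2->E, B1->T, B4->E, B3->F, B6->E, B5->T, B7->T, B8->F, B9->T
collecting distinct outcomes: B1=T, B2=E, B3=F, B4=E, B5=T, B6=E, B7=T, B8=F, B9=T

Answer: B1=T, B2=E, B3=F, B4=E, B5=T, B6=E, B7=T, B8=F, B9=T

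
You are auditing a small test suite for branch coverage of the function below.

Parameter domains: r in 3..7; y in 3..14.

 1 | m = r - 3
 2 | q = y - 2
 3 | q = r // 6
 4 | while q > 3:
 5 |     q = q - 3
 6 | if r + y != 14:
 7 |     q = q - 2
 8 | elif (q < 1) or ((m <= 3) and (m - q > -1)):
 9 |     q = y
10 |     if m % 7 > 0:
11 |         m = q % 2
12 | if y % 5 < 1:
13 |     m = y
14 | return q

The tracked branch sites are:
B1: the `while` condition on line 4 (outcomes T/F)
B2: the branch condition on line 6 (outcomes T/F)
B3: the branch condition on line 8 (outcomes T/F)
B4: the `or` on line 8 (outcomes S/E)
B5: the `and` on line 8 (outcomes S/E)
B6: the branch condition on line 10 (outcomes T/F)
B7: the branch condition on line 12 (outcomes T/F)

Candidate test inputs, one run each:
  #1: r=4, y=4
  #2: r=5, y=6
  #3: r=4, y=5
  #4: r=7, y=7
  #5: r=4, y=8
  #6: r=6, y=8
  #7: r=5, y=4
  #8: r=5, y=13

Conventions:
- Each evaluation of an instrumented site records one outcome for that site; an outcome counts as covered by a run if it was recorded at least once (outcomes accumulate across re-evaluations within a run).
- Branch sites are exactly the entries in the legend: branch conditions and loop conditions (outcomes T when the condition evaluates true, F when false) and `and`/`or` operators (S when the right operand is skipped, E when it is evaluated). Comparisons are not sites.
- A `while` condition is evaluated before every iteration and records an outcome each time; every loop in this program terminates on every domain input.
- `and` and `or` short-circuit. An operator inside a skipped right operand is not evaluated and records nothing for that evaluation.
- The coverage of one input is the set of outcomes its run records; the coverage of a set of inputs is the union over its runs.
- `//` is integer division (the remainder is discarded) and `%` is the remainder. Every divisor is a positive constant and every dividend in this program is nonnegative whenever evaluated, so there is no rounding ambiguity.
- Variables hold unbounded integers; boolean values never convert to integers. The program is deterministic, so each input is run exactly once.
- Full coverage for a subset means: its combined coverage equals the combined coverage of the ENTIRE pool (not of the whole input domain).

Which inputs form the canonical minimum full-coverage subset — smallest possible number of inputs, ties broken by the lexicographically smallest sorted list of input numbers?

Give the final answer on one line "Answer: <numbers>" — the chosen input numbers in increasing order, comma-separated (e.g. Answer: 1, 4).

test 1 (r=4, y=4) fires B1->F, B2->T, B7->F; hits B1=F, B2=T, B7=F
test 2 (r=5, y=6) fires B1->F, B2->T, B7->F; hits B1=F, B2=T, B7=F
test 3 (r=4, y=5) fires B1->F, B2->T, B7->T; hits B1=F, B2=T, B7=T
test 4 (r=7, y=7) fires B1->F, B2->F, B4->E, B5->S, B3->F, B7->F; hits B1=F, B2=F, B3=F, B4=E, B5=S, B7=F
test 5 (r=4, y=8) fires B1->F, B2->T, B7->F; hits B1=F, B2=T, B7=F
test 6 (r=6, y=8) fires B1->F, B2->F, B4->E, B5->E, B3->T, B6->T, B7->F; hits B1=F, B2=F, B3=T, B4=E, B5=E, B6=T, B7=F
test 7 (r=5, y=4) fires B1->F, B2->T, B7->F; hits B1=F, B2=T, B7=F
test 8 (r=5, y=13) fires B1->F, B2->T, B7->F; hits B1=F, B2=T, B7=F
together the pool reaches 11 outcomes: B1=F, B2=T, B2=F, B3=T, B3=F, B4=E, B5=S, B5=E, B6=T, B7=T, B7=F
every size-1 subset falls short of the 11 outcomes (best: 7/11)
every size-2 subset falls short of the 11 outcomes (best: 9/11)
size 3: inputs {3, 4, 6} cover all 11 outcomes, and no lexicographically smaller subset of this size does

Answer: 3, 4, 6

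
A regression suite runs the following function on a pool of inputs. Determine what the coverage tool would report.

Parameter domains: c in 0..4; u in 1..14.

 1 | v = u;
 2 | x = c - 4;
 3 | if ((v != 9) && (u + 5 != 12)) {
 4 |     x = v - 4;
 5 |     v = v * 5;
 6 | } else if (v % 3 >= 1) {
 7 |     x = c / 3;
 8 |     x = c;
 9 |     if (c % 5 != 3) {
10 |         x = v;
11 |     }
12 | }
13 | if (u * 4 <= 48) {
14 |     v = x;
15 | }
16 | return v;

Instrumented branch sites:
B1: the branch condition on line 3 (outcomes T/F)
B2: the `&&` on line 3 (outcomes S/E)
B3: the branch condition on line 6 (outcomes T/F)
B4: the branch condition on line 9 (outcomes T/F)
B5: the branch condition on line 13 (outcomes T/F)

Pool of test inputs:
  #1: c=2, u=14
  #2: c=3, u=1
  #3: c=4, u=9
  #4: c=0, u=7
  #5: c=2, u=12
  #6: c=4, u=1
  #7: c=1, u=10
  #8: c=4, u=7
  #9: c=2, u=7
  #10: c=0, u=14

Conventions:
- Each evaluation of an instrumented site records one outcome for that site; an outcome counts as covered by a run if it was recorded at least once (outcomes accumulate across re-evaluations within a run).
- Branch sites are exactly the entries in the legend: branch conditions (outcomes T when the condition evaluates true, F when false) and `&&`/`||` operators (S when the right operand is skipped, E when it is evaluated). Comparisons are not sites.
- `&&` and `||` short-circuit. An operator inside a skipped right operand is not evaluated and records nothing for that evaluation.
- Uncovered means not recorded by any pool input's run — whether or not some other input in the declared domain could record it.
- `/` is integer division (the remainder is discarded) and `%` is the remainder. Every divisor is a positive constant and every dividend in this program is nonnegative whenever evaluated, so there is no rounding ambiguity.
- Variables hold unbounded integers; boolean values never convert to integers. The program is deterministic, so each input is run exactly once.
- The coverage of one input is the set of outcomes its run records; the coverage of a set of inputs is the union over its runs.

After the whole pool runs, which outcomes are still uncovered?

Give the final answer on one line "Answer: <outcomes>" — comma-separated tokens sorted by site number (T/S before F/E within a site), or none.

input #1, c=2, u=14: events B2->E, B1->T, B5->F; outcomes B1=T, B2=E, B5=F
input #2, c=3, u=1: events B2->E, B1->T, B5->T; outcomes B1=T, B2=E, B5=T
input #3, c=4, u=9: events B2->S, B1->F, B3->F, B5->T; outcomes B1=F, B2=S, B3=F, B5=T
input #4, c=0, u=7: events B2->E, B1->F, B3->T, B4->T, B5->T; outcomes B1=F, B2=E, B3=T, B4=T, B5=T
input #5, c=2, u=12: events B2->E, B1->T, B5->T; outcomes B1=T, B2=E, B5=T
input #6, c=4, u=1: events B2->E, B1->T, B5->T; outcomes B1=T, B2=E, B5=T
input #7, c=1, u=10: events B2->E, B1->T, B5->T; outcomes B1=T, B2=E, B5=T
input #8, c=4, u=7: events B2->E, B1->F, B3->T, B4->T, B5->T; outcomes B1=F, B2=E, B3=T, B4=T, B5=T
input #9, c=2, u=7: events B2->E, B1->F, B3->T, B4->T, B5->T; outcomes B1=F, B2=E, B3=T, B4=T, B5=T
input #10, c=0, u=14: events B2->E, B1->T, B5->F; outcomes B1=T, B2=E, B5=F
union over the pool: B1=T, B1=F, B2=S, B2=E, B3=T, B3=F, B4=T, B5=T, B5=F
uncovered (1 of 10): B4=F

Answer: B4=F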